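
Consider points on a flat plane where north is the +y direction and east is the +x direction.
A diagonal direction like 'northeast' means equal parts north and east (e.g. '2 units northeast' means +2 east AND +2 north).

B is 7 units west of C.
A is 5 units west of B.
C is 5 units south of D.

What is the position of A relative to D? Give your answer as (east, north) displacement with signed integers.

Answer: A is at (east=-12, north=-5) relative to D.

Derivation:
Place D at the origin (east=0, north=0).
  C is 5 units south of D: delta (east=+0, north=-5); C at (east=0, north=-5).
  B is 7 units west of C: delta (east=-7, north=+0); B at (east=-7, north=-5).
  A is 5 units west of B: delta (east=-5, north=+0); A at (east=-12, north=-5).
Therefore A relative to D: (east=-12, north=-5).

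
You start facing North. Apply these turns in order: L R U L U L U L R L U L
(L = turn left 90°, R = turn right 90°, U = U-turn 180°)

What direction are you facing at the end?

Answer: Final heading: North

Derivation:
Start: North
  L (left (90° counter-clockwise)) -> West
  R (right (90° clockwise)) -> North
  U (U-turn (180°)) -> South
  L (left (90° counter-clockwise)) -> East
  U (U-turn (180°)) -> West
  L (left (90° counter-clockwise)) -> South
  U (U-turn (180°)) -> North
  L (left (90° counter-clockwise)) -> West
  R (right (90° clockwise)) -> North
  L (left (90° counter-clockwise)) -> West
  U (U-turn (180°)) -> East
  L (left (90° counter-clockwise)) -> North
Final: North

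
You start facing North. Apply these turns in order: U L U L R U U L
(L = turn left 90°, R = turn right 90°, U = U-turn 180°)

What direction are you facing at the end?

Answer: Final heading: South

Derivation:
Start: North
  U (U-turn (180°)) -> South
  L (left (90° counter-clockwise)) -> East
  U (U-turn (180°)) -> West
  L (left (90° counter-clockwise)) -> South
  R (right (90° clockwise)) -> West
  U (U-turn (180°)) -> East
  U (U-turn (180°)) -> West
  L (left (90° counter-clockwise)) -> South
Final: South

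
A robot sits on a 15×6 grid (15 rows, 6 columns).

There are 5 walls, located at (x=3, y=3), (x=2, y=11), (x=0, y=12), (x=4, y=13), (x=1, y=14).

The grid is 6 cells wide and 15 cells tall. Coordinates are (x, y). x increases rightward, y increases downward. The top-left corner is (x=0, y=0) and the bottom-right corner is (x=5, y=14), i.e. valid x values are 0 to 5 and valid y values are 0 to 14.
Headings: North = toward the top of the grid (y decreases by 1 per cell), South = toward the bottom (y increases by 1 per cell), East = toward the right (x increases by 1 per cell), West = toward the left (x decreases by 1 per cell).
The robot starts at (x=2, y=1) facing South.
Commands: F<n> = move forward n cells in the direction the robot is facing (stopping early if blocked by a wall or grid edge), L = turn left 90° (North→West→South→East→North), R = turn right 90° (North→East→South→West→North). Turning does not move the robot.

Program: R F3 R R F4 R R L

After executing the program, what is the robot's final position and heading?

Answer: Final position: (x=4, y=1), facing South

Derivation:
Start: (x=2, y=1), facing South
  R: turn right, now facing West
  F3: move forward 2/3 (blocked), now at (x=0, y=1)
  R: turn right, now facing North
  R: turn right, now facing East
  F4: move forward 4, now at (x=4, y=1)
  R: turn right, now facing South
  R: turn right, now facing West
  L: turn left, now facing South
Final: (x=4, y=1), facing South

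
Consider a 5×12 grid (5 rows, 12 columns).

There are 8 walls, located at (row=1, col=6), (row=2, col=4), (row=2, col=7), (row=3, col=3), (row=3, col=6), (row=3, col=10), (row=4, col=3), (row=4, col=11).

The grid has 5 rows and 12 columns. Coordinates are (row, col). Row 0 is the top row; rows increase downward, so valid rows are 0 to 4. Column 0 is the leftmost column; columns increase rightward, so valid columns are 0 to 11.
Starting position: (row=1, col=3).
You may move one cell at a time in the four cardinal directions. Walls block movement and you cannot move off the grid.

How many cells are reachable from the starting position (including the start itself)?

Answer: Reachable cells: 52

Derivation:
BFS flood-fill from (row=1, col=3):
  Distance 0: (row=1, col=3)
  Distance 1: (row=0, col=3), (row=1, col=2), (row=1, col=4), (row=2, col=3)
  Distance 2: (row=0, col=2), (row=0, col=4), (row=1, col=1), (row=1, col=5), (row=2, col=2)
  Distance 3: (row=0, col=1), (row=0, col=5), (row=1, col=0), (row=2, col=1), (row=2, col=5), (row=3, col=2)
  Distance 4: (row=0, col=0), (row=0, col=6), (row=2, col=0), (row=2, col=6), (row=3, col=1), (row=3, col=5), (row=4, col=2)
  Distance 5: (row=0, col=7), (row=3, col=0), (row=3, col=4), (row=4, col=1), (row=4, col=5)
  Distance 6: (row=0, col=8), (row=1, col=7), (row=4, col=0), (row=4, col=4), (row=4, col=6)
  Distance 7: (row=0, col=9), (row=1, col=8), (row=4, col=7)
  Distance 8: (row=0, col=10), (row=1, col=9), (row=2, col=8), (row=3, col=7), (row=4, col=8)
  Distance 9: (row=0, col=11), (row=1, col=10), (row=2, col=9), (row=3, col=8), (row=4, col=9)
  Distance 10: (row=1, col=11), (row=2, col=10), (row=3, col=9), (row=4, col=10)
  Distance 11: (row=2, col=11)
  Distance 12: (row=3, col=11)
Total reachable: 52 (grid has 52 open cells total)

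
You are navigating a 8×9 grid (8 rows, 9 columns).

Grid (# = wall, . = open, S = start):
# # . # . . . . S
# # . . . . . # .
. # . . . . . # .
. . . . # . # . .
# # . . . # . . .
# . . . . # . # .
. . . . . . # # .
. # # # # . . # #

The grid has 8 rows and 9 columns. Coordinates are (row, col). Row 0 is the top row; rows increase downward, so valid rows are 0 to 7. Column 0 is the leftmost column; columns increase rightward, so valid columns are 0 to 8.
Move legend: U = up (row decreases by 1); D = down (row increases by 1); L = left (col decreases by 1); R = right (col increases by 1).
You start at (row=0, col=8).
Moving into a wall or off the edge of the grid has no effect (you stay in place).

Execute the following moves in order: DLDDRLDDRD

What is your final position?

Answer: Final position: (row=5, col=8)

Derivation:
Start: (row=0, col=8)
  D (down): (row=0, col=8) -> (row=1, col=8)
  L (left): blocked, stay at (row=1, col=8)
  D (down): (row=1, col=8) -> (row=2, col=8)
  D (down): (row=2, col=8) -> (row=3, col=8)
  R (right): blocked, stay at (row=3, col=8)
  L (left): (row=3, col=8) -> (row=3, col=7)
  D (down): (row=3, col=7) -> (row=4, col=7)
  D (down): blocked, stay at (row=4, col=7)
  R (right): (row=4, col=7) -> (row=4, col=8)
  D (down): (row=4, col=8) -> (row=5, col=8)
Final: (row=5, col=8)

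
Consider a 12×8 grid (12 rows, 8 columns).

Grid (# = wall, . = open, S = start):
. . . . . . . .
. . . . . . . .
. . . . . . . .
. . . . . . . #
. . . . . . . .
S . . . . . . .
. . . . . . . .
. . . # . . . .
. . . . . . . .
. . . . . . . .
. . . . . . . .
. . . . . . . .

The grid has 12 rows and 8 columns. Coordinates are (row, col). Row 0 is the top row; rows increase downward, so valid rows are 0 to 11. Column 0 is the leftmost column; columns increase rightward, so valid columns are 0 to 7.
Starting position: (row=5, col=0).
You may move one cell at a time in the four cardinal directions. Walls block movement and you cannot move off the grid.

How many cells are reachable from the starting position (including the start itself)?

Answer: Reachable cells: 94

Derivation:
BFS flood-fill from (row=5, col=0):
  Distance 0: (row=5, col=0)
  Distance 1: (row=4, col=0), (row=5, col=1), (row=6, col=0)
  Distance 2: (row=3, col=0), (row=4, col=1), (row=5, col=2), (row=6, col=1), (row=7, col=0)
  Distance 3: (row=2, col=0), (row=3, col=1), (row=4, col=2), (row=5, col=3), (row=6, col=2), (row=7, col=1), (row=8, col=0)
  Distance 4: (row=1, col=0), (row=2, col=1), (row=3, col=2), (row=4, col=3), (row=5, col=4), (row=6, col=3), (row=7, col=2), (row=8, col=1), (row=9, col=0)
  Distance 5: (row=0, col=0), (row=1, col=1), (row=2, col=2), (row=3, col=3), (row=4, col=4), (row=5, col=5), (row=6, col=4), (row=8, col=2), (row=9, col=1), (row=10, col=0)
  Distance 6: (row=0, col=1), (row=1, col=2), (row=2, col=3), (row=3, col=4), (row=4, col=5), (row=5, col=6), (row=6, col=5), (row=7, col=4), (row=8, col=3), (row=9, col=2), (row=10, col=1), (row=11, col=0)
  Distance 7: (row=0, col=2), (row=1, col=3), (row=2, col=4), (row=3, col=5), (row=4, col=6), (row=5, col=7), (row=6, col=6), (row=7, col=5), (row=8, col=4), (row=9, col=3), (row=10, col=2), (row=11, col=1)
  Distance 8: (row=0, col=3), (row=1, col=4), (row=2, col=5), (row=3, col=6), (row=4, col=7), (row=6, col=7), (row=7, col=6), (row=8, col=5), (row=9, col=4), (row=10, col=3), (row=11, col=2)
  Distance 9: (row=0, col=4), (row=1, col=5), (row=2, col=6), (row=7, col=7), (row=8, col=6), (row=9, col=5), (row=10, col=4), (row=11, col=3)
  Distance 10: (row=0, col=5), (row=1, col=6), (row=2, col=7), (row=8, col=7), (row=9, col=6), (row=10, col=5), (row=11, col=4)
  Distance 11: (row=0, col=6), (row=1, col=7), (row=9, col=7), (row=10, col=6), (row=11, col=5)
  Distance 12: (row=0, col=7), (row=10, col=7), (row=11, col=6)
  Distance 13: (row=11, col=7)
Total reachable: 94 (grid has 94 open cells total)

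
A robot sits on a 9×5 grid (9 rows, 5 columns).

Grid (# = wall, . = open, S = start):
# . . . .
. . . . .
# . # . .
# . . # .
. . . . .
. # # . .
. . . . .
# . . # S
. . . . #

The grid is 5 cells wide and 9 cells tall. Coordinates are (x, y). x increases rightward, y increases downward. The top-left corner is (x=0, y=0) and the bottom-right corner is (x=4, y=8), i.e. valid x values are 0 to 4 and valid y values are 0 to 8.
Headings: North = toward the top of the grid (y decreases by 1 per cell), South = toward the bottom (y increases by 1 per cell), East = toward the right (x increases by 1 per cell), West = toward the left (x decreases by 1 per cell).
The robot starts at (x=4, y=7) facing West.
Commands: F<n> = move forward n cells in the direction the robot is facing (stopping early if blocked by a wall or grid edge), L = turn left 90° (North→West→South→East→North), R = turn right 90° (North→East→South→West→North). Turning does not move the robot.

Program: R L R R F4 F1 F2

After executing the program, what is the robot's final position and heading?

Answer: Final position: (x=4, y=7), facing East

Derivation:
Start: (x=4, y=7), facing West
  R: turn right, now facing North
  L: turn left, now facing West
  R: turn right, now facing North
  R: turn right, now facing East
  F4: move forward 0/4 (blocked), now at (x=4, y=7)
  F1: move forward 0/1 (blocked), now at (x=4, y=7)
  F2: move forward 0/2 (blocked), now at (x=4, y=7)
Final: (x=4, y=7), facing East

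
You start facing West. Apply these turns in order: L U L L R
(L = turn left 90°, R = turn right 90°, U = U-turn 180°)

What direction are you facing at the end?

Start: West
  L (left (90° counter-clockwise)) -> South
  U (U-turn (180°)) -> North
  L (left (90° counter-clockwise)) -> West
  L (left (90° counter-clockwise)) -> South
  R (right (90° clockwise)) -> West
Final: West

Answer: Final heading: West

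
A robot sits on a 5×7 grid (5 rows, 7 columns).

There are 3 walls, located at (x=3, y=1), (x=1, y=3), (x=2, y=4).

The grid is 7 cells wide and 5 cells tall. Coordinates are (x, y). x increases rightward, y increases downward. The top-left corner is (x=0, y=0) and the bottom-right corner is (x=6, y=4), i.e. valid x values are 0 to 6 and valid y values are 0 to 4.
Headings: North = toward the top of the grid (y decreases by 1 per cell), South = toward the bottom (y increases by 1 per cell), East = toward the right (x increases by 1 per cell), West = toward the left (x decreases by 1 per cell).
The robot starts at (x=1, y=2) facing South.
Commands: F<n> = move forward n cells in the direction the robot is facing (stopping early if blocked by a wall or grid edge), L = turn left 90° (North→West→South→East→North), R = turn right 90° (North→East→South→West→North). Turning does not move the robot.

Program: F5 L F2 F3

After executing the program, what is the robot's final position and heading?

Answer: Final position: (x=6, y=2), facing East

Derivation:
Start: (x=1, y=2), facing South
  F5: move forward 0/5 (blocked), now at (x=1, y=2)
  L: turn left, now facing East
  F2: move forward 2, now at (x=3, y=2)
  F3: move forward 3, now at (x=6, y=2)
Final: (x=6, y=2), facing East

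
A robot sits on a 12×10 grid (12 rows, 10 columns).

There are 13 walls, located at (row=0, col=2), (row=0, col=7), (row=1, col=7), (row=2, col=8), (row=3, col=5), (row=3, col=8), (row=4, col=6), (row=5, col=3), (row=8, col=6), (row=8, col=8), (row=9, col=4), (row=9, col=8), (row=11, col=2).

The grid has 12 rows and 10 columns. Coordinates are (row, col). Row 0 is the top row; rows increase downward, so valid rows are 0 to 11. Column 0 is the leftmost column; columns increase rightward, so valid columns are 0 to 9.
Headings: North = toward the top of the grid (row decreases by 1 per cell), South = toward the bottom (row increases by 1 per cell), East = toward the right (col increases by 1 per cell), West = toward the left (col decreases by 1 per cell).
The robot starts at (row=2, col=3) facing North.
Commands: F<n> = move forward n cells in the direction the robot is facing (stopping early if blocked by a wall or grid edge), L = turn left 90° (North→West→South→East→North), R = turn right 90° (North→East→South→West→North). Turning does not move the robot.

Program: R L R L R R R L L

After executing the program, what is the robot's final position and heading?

Start: (row=2, col=3), facing North
  R: turn right, now facing East
  L: turn left, now facing North
  R: turn right, now facing East
  L: turn left, now facing North
  R: turn right, now facing East
  R: turn right, now facing South
  R: turn right, now facing West
  L: turn left, now facing South
  L: turn left, now facing East
Final: (row=2, col=3), facing East

Answer: Final position: (row=2, col=3), facing East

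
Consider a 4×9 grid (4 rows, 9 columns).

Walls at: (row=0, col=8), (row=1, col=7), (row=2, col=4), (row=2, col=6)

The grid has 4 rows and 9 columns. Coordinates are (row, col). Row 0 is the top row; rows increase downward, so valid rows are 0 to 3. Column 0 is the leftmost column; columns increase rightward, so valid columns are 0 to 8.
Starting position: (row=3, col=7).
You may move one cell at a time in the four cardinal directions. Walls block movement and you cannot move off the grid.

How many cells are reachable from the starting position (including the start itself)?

BFS flood-fill from (row=3, col=7):
  Distance 0: (row=3, col=7)
  Distance 1: (row=2, col=7), (row=3, col=6), (row=3, col=8)
  Distance 2: (row=2, col=8), (row=3, col=5)
  Distance 3: (row=1, col=8), (row=2, col=5), (row=3, col=4)
  Distance 4: (row=1, col=5), (row=3, col=3)
  Distance 5: (row=0, col=5), (row=1, col=4), (row=1, col=6), (row=2, col=3), (row=3, col=2)
  Distance 6: (row=0, col=4), (row=0, col=6), (row=1, col=3), (row=2, col=2), (row=3, col=1)
  Distance 7: (row=0, col=3), (row=0, col=7), (row=1, col=2), (row=2, col=1), (row=3, col=0)
  Distance 8: (row=0, col=2), (row=1, col=1), (row=2, col=0)
  Distance 9: (row=0, col=1), (row=1, col=0)
  Distance 10: (row=0, col=0)
Total reachable: 32 (grid has 32 open cells total)

Answer: Reachable cells: 32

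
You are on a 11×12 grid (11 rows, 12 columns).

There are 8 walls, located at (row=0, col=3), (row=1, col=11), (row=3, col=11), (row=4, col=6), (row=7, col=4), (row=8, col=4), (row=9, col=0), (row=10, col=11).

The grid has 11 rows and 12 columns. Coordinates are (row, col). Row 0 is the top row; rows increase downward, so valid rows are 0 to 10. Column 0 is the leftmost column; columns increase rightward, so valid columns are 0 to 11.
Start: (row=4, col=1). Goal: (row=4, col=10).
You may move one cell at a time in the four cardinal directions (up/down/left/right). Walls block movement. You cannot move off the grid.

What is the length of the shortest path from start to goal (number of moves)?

BFS from (row=4, col=1) until reaching (row=4, col=10):
  Distance 0: (row=4, col=1)
  Distance 1: (row=3, col=1), (row=4, col=0), (row=4, col=2), (row=5, col=1)
  Distance 2: (row=2, col=1), (row=3, col=0), (row=3, col=2), (row=4, col=3), (row=5, col=0), (row=5, col=2), (row=6, col=1)
  Distance 3: (row=1, col=1), (row=2, col=0), (row=2, col=2), (row=3, col=3), (row=4, col=4), (row=5, col=3), (row=6, col=0), (row=6, col=2), (row=7, col=1)
  Distance 4: (row=0, col=1), (row=1, col=0), (row=1, col=2), (row=2, col=3), (row=3, col=4), (row=4, col=5), (row=5, col=4), (row=6, col=3), (row=7, col=0), (row=7, col=2), (row=8, col=1)
  Distance 5: (row=0, col=0), (row=0, col=2), (row=1, col=3), (row=2, col=4), (row=3, col=5), (row=5, col=5), (row=6, col=4), (row=7, col=3), (row=8, col=0), (row=8, col=2), (row=9, col=1)
  Distance 6: (row=1, col=4), (row=2, col=5), (row=3, col=6), (row=5, col=6), (row=6, col=5), (row=8, col=3), (row=9, col=2), (row=10, col=1)
  Distance 7: (row=0, col=4), (row=1, col=5), (row=2, col=6), (row=3, col=7), (row=5, col=7), (row=6, col=6), (row=7, col=5), (row=9, col=3), (row=10, col=0), (row=10, col=2)
  Distance 8: (row=0, col=5), (row=1, col=6), (row=2, col=7), (row=3, col=8), (row=4, col=7), (row=5, col=8), (row=6, col=7), (row=7, col=6), (row=8, col=5), (row=9, col=4), (row=10, col=3)
  Distance 9: (row=0, col=6), (row=1, col=7), (row=2, col=8), (row=3, col=9), (row=4, col=8), (row=5, col=9), (row=6, col=8), (row=7, col=7), (row=8, col=6), (row=9, col=5), (row=10, col=4)
  Distance 10: (row=0, col=7), (row=1, col=8), (row=2, col=9), (row=3, col=10), (row=4, col=9), (row=5, col=10), (row=6, col=9), (row=7, col=8), (row=8, col=7), (row=9, col=6), (row=10, col=5)
  Distance 11: (row=0, col=8), (row=1, col=9), (row=2, col=10), (row=4, col=10), (row=5, col=11), (row=6, col=10), (row=7, col=9), (row=8, col=8), (row=9, col=7), (row=10, col=6)  <- goal reached here
One shortest path (11 moves): (row=4, col=1) -> (row=4, col=2) -> (row=4, col=3) -> (row=4, col=4) -> (row=4, col=5) -> (row=3, col=5) -> (row=3, col=6) -> (row=3, col=7) -> (row=3, col=8) -> (row=3, col=9) -> (row=3, col=10) -> (row=4, col=10)

Answer: Shortest path length: 11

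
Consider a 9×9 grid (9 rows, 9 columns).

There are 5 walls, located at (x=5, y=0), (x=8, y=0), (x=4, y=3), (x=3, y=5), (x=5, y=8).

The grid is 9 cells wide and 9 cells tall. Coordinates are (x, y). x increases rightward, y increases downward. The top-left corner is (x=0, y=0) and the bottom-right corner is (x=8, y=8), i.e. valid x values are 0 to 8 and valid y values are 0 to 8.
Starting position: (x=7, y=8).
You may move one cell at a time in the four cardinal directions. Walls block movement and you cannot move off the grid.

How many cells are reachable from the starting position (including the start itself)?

Answer: Reachable cells: 76

Derivation:
BFS flood-fill from (x=7, y=8):
  Distance 0: (x=7, y=8)
  Distance 1: (x=7, y=7), (x=6, y=8), (x=8, y=8)
  Distance 2: (x=7, y=6), (x=6, y=7), (x=8, y=7)
  Distance 3: (x=7, y=5), (x=6, y=6), (x=8, y=6), (x=5, y=7)
  Distance 4: (x=7, y=4), (x=6, y=5), (x=8, y=5), (x=5, y=6), (x=4, y=7)
  Distance 5: (x=7, y=3), (x=6, y=4), (x=8, y=4), (x=5, y=5), (x=4, y=6), (x=3, y=7), (x=4, y=8)
  Distance 6: (x=7, y=2), (x=6, y=3), (x=8, y=3), (x=5, y=4), (x=4, y=5), (x=3, y=6), (x=2, y=7), (x=3, y=8)
  Distance 7: (x=7, y=1), (x=6, y=2), (x=8, y=2), (x=5, y=3), (x=4, y=4), (x=2, y=6), (x=1, y=7), (x=2, y=8)
  Distance 8: (x=7, y=0), (x=6, y=1), (x=8, y=1), (x=5, y=2), (x=3, y=4), (x=2, y=5), (x=1, y=6), (x=0, y=7), (x=1, y=8)
  Distance 9: (x=6, y=0), (x=5, y=1), (x=4, y=2), (x=3, y=3), (x=2, y=4), (x=1, y=5), (x=0, y=6), (x=0, y=8)
  Distance 10: (x=4, y=1), (x=3, y=2), (x=2, y=3), (x=1, y=4), (x=0, y=5)
  Distance 11: (x=4, y=0), (x=3, y=1), (x=2, y=2), (x=1, y=3), (x=0, y=4)
  Distance 12: (x=3, y=0), (x=2, y=1), (x=1, y=2), (x=0, y=3)
  Distance 13: (x=2, y=0), (x=1, y=1), (x=0, y=2)
  Distance 14: (x=1, y=0), (x=0, y=1)
  Distance 15: (x=0, y=0)
Total reachable: 76 (grid has 76 open cells total)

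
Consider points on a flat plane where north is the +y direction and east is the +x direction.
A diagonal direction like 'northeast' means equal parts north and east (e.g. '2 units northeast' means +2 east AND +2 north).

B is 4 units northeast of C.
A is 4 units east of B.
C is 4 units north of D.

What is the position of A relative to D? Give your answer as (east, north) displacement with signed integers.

Answer: A is at (east=8, north=8) relative to D.

Derivation:
Place D at the origin (east=0, north=0).
  C is 4 units north of D: delta (east=+0, north=+4); C at (east=0, north=4).
  B is 4 units northeast of C: delta (east=+4, north=+4); B at (east=4, north=8).
  A is 4 units east of B: delta (east=+4, north=+0); A at (east=8, north=8).
Therefore A relative to D: (east=8, north=8).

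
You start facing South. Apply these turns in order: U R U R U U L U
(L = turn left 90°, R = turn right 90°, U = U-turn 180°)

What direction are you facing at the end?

Answer: Final heading: East

Derivation:
Start: South
  U (U-turn (180°)) -> North
  R (right (90° clockwise)) -> East
  U (U-turn (180°)) -> West
  R (right (90° clockwise)) -> North
  U (U-turn (180°)) -> South
  U (U-turn (180°)) -> North
  L (left (90° counter-clockwise)) -> West
  U (U-turn (180°)) -> East
Final: East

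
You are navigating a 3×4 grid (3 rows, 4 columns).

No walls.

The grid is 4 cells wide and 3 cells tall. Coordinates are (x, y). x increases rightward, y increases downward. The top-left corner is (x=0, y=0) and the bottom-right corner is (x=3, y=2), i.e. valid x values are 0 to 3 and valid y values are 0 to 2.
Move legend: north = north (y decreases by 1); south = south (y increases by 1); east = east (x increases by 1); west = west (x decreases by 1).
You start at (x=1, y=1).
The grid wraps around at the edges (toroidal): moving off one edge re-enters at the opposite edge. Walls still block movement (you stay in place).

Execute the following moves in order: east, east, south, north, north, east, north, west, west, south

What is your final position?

Start: (x=1, y=1)
  east (east): (x=1, y=1) -> (x=2, y=1)
  east (east): (x=2, y=1) -> (x=3, y=1)
  south (south): (x=3, y=1) -> (x=3, y=2)
  north (north): (x=3, y=2) -> (x=3, y=1)
  north (north): (x=3, y=1) -> (x=3, y=0)
  east (east): (x=3, y=0) -> (x=0, y=0)
  north (north): (x=0, y=0) -> (x=0, y=2)
  west (west): (x=0, y=2) -> (x=3, y=2)
  west (west): (x=3, y=2) -> (x=2, y=2)
  south (south): (x=2, y=2) -> (x=2, y=0)
Final: (x=2, y=0)

Answer: Final position: (x=2, y=0)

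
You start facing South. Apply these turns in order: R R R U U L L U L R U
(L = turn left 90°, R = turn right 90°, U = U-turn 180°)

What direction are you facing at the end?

Answer: Final heading: West

Derivation:
Start: South
  R (right (90° clockwise)) -> West
  R (right (90° clockwise)) -> North
  R (right (90° clockwise)) -> East
  U (U-turn (180°)) -> West
  U (U-turn (180°)) -> East
  L (left (90° counter-clockwise)) -> North
  L (left (90° counter-clockwise)) -> West
  U (U-turn (180°)) -> East
  L (left (90° counter-clockwise)) -> North
  R (right (90° clockwise)) -> East
  U (U-turn (180°)) -> West
Final: West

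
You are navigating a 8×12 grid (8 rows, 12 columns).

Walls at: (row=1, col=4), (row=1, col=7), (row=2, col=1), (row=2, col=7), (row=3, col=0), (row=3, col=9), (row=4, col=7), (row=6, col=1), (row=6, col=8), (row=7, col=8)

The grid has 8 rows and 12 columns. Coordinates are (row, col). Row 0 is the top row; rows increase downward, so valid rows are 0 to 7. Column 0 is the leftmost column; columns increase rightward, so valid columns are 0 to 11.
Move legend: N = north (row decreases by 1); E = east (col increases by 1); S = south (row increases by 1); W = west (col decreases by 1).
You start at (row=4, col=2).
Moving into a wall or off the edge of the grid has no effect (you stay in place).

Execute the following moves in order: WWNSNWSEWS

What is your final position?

Start: (row=4, col=2)
  W (west): (row=4, col=2) -> (row=4, col=1)
  W (west): (row=4, col=1) -> (row=4, col=0)
  N (north): blocked, stay at (row=4, col=0)
  S (south): (row=4, col=0) -> (row=5, col=0)
  N (north): (row=5, col=0) -> (row=4, col=0)
  W (west): blocked, stay at (row=4, col=0)
  S (south): (row=4, col=0) -> (row=5, col=0)
  E (east): (row=5, col=0) -> (row=5, col=1)
  W (west): (row=5, col=1) -> (row=5, col=0)
  S (south): (row=5, col=0) -> (row=6, col=0)
Final: (row=6, col=0)

Answer: Final position: (row=6, col=0)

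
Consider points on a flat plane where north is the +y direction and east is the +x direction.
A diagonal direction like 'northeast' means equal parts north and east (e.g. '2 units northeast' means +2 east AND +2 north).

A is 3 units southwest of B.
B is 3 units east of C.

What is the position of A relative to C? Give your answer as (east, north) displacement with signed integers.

Place C at the origin (east=0, north=0).
  B is 3 units east of C: delta (east=+3, north=+0); B at (east=3, north=0).
  A is 3 units southwest of B: delta (east=-3, north=-3); A at (east=0, north=-3).
Therefore A relative to C: (east=0, north=-3).

Answer: A is at (east=0, north=-3) relative to C.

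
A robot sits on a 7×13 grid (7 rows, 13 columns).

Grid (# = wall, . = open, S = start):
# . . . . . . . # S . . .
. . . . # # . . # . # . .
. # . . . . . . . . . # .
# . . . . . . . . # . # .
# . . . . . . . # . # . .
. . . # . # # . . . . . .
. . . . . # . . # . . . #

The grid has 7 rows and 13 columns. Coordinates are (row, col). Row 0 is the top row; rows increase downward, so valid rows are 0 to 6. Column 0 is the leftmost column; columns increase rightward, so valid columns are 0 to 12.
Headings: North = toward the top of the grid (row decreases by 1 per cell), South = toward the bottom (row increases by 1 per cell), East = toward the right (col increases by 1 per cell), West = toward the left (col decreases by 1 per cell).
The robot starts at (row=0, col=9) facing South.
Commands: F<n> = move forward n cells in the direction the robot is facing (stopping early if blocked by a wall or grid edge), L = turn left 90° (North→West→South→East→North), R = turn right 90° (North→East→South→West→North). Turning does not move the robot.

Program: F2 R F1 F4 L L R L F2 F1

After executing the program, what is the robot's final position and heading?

Answer: Final position: (row=2, col=7), facing East

Derivation:
Start: (row=0, col=9), facing South
  F2: move forward 2, now at (row=2, col=9)
  R: turn right, now facing West
  F1: move forward 1, now at (row=2, col=8)
  F4: move forward 4, now at (row=2, col=4)
  L: turn left, now facing South
  L: turn left, now facing East
  R: turn right, now facing South
  L: turn left, now facing East
  F2: move forward 2, now at (row=2, col=6)
  F1: move forward 1, now at (row=2, col=7)
Final: (row=2, col=7), facing East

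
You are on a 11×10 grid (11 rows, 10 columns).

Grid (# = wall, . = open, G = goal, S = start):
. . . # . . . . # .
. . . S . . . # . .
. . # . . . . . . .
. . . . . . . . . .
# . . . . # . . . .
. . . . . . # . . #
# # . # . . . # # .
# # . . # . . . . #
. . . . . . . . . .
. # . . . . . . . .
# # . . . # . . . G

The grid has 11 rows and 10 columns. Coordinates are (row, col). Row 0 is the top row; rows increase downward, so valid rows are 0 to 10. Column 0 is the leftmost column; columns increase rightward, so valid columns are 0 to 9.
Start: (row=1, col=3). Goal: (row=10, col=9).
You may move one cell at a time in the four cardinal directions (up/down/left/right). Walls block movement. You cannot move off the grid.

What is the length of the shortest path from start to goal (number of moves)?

BFS from (row=1, col=3) until reaching (row=10, col=9):
  Distance 0: (row=1, col=3)
  Distance 1: (row=1, col=2), (row=1, col=4), (row=2, col=3)
  Distance 2: (row=0, col=2), (row=0, col=4), (row=1, col=1), (row=1, col=5), (row=2, col=4), (row=3, col=3)
  Distance 3: (row=0, col=1), (row=0, col=5), (row=1, col=0), (row=1, col=6), (row=2, col=1), (row=2, col=5), (row=3, col=2), (row=3, col=4), (row=4, col=3)
  Distance 4: (row=0, col=0), (row=0, col=6), (row=2, col=0), (row=2, col=6), (row=3, col=1), (row=3, col=5), (row=4, col=2), (row=4, col=4), (row=5, col=3)
  Distance 5: (row=0, col=7), (row=2, col=7), (row=3, col=0), (row=3, col=6), (row=4, col=1), (row=5, col=2), (row=5, col=4)
  Distance 6: (row=2, col=8), (row=3, col=7), (row=4, col=6), (row=5, col=1), (row=5, col=5), (row=6, col=2), (row=6, col=4)
  Distance 7: (row=1, col=8), (row=2, col=9), (row=3, col=8), (row=4, col=7), (row=5, col=0), (row=6, col=5), (row=7, col=2)
  Distance 8: (row=1, col=9), (row=3, col=9), (row=4, col=8), (row=5, col=7), (row=6, col=6), (row=7, col=3), (row=7, col=5), (row=8, col=2)
  Distance 9: (row=0, col=9), (row=4, col=9), (row=5, col=8), (row=7, col=6), (row=8, col=1), (row=8, col=3), (row=8, col=5), (row=9, col=2)
  Distance 10: (row=7, col=7), (row=8, col=0), (row=8, col=4), (row=8, col=6), (row=9, col=3), (row=9, col=5), (row=10, col=2)
  Distance 11: (row=7, col=8), (row=8, col=7), (row=9, col=0), (row=9, col=4), (row=9, col=6), (row=10, col=3)
  Distance 12: (row=8, col=8), (row=9, col=7), (row=10, col=4), (row=10, col=6)
  Distance 13: (row=8, col=9), (row=9, col=8), (row=10, col=7)
  Distance 14: (row=9, col=9), (row=10, col=8)
  Distance 15: (row=10, col=9)  <- goal reached here
One shortest path (15 moves): (row=1, col=3) -> (row=1, col=4) -> (row=2, col=4) -> (row=3, col=4) -> (row=4, col=4) -> (row=5, col=4) -> (row=5, col=5) -> (row=6, col=5) -> (row=6, col=6) -> (row=7, col=6) -> (row=7, col=7) -> (row=7, col=8) -> (row=8, col=8) -> (row=8, col=9) -> (row=9, col=9) -> (row=10, col=9)

Answer: Shortest path length: 15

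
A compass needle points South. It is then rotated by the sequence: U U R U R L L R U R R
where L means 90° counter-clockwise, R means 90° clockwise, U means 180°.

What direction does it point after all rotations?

Answer: Final heading: East

Derivation:
Start: South
  U (U-turn (180°)) -> North
  U (U-turn (180°)) -> South
  R (right (90° clockwise)) -> West
  U (U-turn (180°)) -> East
  R (right (90° clockwise)) -> South
  L (left (90° counter-clockwise)) -> East
  L (left (90° counter-clockwise)) -> North
  R (right (90° clockwise)) -> East
  U (U-turn (180°)) -> West
  R (right (90° clockwise)) -> North
  R (right (90° clockwise)) -> East
Final: East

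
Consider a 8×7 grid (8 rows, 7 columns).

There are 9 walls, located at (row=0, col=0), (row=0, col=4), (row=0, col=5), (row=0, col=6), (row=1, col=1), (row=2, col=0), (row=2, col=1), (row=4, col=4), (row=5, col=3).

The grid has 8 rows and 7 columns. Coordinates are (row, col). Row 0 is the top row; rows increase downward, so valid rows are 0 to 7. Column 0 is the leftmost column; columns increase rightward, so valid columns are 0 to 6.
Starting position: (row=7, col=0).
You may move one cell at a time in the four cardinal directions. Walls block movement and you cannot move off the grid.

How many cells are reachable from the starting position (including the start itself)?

Answer: Reachable cells: 46

Derivation:
BFS flood-fill from (row=7, col=0):
  Distance 0: (row=7, col=0)
  Distance 1: (row=6, col=0), (row=7, col=1)
  Distance 2: (row=5, col=0), (row=6, col=1), (row=7, col=2)
  Distance 3: (row=4, col=0), (row=5, col=1), (row=6, col=2), (row=7, col=3)
  Distance 4: (row=3, col=0), (row=4, col=1), (row=5, col=2), (row=6, col=3), (row=7, col=4)
  Distance 5: (row=3, col=1), (row=4, col=2), (row=6, col=4), (row=7, col=5)
  Distance 6: (row=3, col=2), (row=4, col=3), (row=5, col=4), (row=6, col=5), (row=7, col=6)
  Distance 7: (row=2, col=2), (row=3, col=3), (row=5, col=5), (row=6, col=6)
  Distance 8: (row=1, col=2), (row=2, col=3), (row=3, col=4), (row=4, col=5), (row=5, col=6)
  Distance 9: (row=0, col=2), (row=1, col=3), (row=2, col=4), (row=3, col=5), (row=4, col=6)
  Distance 10: (row=0, col=1), (row=0, col=3), (row=1, col=4), (row=2, col=5), (row=3, col=6)
  Distance 11: (row=1, col=5), (row=2, col=6)
  Distance 12: (row=1, col=6)
Total reachable: 46 (grid has 47 open cells total)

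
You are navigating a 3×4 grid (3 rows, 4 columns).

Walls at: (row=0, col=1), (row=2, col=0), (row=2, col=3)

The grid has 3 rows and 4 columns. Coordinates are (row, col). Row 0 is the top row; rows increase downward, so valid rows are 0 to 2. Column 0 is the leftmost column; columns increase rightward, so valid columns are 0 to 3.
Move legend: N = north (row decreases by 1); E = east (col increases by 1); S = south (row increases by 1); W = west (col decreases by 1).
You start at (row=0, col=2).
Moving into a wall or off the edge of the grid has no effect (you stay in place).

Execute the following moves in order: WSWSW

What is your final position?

Answer: Final position: (row=2, col=1)

Derivation:
Start: (row=0, col=2)
  W (west): blocked, stay at (row=0, col=2)
  S (south): (row=0, col=2) -> (row=1, col=2)
  W (west): (row=1, col=2) -> (row=1, col=1)
  S (south): (row=1, col=1) -> (row=2, col=1)
  W (west): blocked, stay at (row=2, col=1)
Final: (row=2, col=1)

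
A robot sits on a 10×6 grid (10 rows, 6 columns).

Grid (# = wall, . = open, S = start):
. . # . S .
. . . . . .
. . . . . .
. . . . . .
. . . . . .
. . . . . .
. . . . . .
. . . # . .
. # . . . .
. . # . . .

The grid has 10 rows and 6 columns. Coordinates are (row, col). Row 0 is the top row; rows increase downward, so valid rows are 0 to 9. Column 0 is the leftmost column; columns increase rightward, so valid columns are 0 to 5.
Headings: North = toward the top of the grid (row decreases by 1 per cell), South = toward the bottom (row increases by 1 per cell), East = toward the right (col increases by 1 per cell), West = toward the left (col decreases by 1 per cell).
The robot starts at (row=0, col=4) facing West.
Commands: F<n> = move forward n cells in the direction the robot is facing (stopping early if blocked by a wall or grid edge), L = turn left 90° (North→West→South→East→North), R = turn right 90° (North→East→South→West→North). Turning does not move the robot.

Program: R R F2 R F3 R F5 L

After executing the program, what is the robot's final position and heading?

Start: (row=0, col=4), facing West
  R: turn right, now facing North
  R: turn right, now facing East
  F2: move forward 1/2 (blocked), now at (row=0, col=5)
  R: turn right, now facing South
  F3: move forward 3, now at (row=3, col=5)
  R: turn right, now facing West
  F5: move forward 5, now at (row=3, col=0)
  L: turn left, now facing South
Final: (row=3, col=0), facing South

Answer: Final position: (row=3, col=0), facing South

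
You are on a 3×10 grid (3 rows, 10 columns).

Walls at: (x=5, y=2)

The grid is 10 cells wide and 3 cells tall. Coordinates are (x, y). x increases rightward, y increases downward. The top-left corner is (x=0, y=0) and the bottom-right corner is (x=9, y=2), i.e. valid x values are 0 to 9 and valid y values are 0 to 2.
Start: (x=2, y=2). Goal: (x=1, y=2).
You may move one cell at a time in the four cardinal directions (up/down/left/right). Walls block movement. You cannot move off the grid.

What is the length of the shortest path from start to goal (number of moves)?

Answer: Shortest path length: 1

Derivation:
BFS from (x=2, y=2) until reaching (x=1, y=2):
  Distance 0: (x=2, y=2)
  Distance 1: (x=2, y=1), (x=1, y=2), (x=3, y=2)  <- goal reached here
One shortest path (1 moves): (x=2, y=2) -> (x=1, y=2)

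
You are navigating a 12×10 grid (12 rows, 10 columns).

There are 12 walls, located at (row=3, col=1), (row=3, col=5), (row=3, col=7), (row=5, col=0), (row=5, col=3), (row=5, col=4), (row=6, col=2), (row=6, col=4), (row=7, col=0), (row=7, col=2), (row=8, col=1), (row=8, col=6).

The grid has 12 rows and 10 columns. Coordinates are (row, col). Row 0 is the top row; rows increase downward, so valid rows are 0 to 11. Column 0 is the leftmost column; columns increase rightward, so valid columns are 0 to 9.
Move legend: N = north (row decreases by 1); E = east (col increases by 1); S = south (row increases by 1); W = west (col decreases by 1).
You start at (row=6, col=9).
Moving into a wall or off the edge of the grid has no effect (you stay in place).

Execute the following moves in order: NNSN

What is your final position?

Answer: Final position: (row=4, col=9)

Derivation:
Start: (row=6, col=9)
  N (north): (row=6, col=9) -> (row=5, col=9)
  N (north): (row=5, col=9) -> (row=4, col=9)
  S (south): (row=4, col=9) -> (row=5, col=9)
  N (north): (row=5, col=9) -> (row=4, col=9)
Final: (row=4, col=9)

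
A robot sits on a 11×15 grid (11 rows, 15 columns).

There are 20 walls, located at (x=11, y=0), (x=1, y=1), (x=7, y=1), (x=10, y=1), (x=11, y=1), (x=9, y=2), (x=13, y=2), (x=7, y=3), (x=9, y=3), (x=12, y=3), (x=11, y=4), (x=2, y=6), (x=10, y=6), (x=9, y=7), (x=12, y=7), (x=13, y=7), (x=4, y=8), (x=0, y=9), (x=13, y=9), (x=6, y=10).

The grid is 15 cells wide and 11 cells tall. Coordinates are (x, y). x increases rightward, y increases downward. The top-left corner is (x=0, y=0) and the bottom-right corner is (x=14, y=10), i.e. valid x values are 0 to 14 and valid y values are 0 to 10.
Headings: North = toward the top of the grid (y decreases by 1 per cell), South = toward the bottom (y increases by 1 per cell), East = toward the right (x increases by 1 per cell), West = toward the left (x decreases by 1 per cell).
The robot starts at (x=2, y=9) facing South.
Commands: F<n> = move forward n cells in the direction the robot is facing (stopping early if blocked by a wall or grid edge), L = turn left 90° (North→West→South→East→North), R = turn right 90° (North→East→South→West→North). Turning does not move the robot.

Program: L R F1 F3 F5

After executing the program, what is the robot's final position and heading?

Answer: Final position: (x=2, y=10), facing South

Derivation:
Start: (x=2, y=9), facing South
  L: turn left, now facing East
  R: turn right, now facing South
  F1: move forward 1, now at (x=2, y=10)
  F3: move forward 0/3 (blocked), now at (x=2, y=10)
  F5: move forward 0/5 (blocked), now at (x=2, y=10)
Final: (x=2, y=10), facing South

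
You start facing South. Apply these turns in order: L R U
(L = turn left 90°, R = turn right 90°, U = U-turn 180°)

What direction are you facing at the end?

Start: South
  L (left (90° counter-clockwise)) -> East
  R (right (90° clockwise)) -> South
  U (U-turn (180°)) -> North
Final: North

Answer: Final heading: North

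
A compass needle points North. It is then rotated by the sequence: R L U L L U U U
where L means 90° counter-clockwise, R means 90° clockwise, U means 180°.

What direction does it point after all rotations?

Start: North
  R (right (90° clockwise)) -> East
  L (left (90° counter-clockwise)) -> North
  U (U-turn (180°)) -> South
  L (left (90° counter-clockwise)) -> East
  L (left (90° counter-clockwise)) -> North
  U (U-turn (180°)) -> South
  U (U-turn (180°)) -> North
  U (U-turn (180°)) -> South
Final: South

Answer: Final heading: South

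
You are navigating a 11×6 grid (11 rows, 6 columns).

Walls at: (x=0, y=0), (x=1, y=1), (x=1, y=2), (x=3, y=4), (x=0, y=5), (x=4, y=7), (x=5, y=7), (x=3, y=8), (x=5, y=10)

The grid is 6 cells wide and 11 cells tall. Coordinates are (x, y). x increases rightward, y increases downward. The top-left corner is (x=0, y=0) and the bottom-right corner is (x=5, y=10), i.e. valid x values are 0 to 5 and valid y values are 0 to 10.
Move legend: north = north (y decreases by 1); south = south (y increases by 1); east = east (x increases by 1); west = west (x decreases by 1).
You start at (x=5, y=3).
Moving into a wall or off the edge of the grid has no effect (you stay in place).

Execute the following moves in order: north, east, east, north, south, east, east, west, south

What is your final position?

Answer: Final position: (x=4, y=3)

Derivation:
Start: (x=5, y=3)
  north (north): (x=5, y=3) -> (x=5, y=2)
  east (east): blocked, stay at (x=5, y=2)
  east (east): blocked, stay at (x=5, y=2)
  north (north): (x=5, y=2) -> (x=5, y=1)
  south (south): (x=5, y=1) -> (x=5, y=2)
  east (east): blocked, stay at (x=5, y=2)
  east (east): blocked, stay at (x=5, y=2)
  west (west): (x=5, y=2) -> (x=4, y=2)
  south (south): (x=4, y=2) -> (x=4, y=3)
Final: (x=4, y=3)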